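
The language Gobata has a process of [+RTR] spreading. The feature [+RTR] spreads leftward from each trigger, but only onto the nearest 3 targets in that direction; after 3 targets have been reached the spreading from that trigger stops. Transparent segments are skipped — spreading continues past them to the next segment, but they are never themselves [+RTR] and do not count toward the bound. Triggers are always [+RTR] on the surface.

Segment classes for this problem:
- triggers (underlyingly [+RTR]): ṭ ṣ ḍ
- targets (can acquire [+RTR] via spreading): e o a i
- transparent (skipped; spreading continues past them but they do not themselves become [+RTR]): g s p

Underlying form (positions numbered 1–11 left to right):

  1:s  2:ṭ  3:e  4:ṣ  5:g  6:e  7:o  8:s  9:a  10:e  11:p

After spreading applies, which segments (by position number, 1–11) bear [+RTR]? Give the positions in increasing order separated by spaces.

2 3 4

From /ṭ/ at 2 leftward: 1 /s/ transparent; word edge.
From /ṣ/ at 4 leftward: 3 /e/ → [+RTR]; 2 /ṭ/ is itself a trigger — this domain ends here.
Targets with no active source: positions 6 7 9 10 stay [-emphatic].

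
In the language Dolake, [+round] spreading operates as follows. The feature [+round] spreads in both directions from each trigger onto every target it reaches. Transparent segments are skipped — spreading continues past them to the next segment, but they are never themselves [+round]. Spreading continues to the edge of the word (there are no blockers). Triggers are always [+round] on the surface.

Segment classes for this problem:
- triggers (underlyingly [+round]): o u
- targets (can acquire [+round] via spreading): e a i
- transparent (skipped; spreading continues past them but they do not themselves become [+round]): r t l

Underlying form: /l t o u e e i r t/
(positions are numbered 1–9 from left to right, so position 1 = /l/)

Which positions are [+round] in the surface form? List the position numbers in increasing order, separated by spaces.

3 4 5 6 7

From /o/ at 3 rightward: 4 /u/ is itself a trigger — this domain ends here.
From /o/ at 3 leftward: 2 /t/ transparent; 1 /l/ transparent; word edge.
From /u/ at 4 rightward: 5 /e/ → [+round]; 6 /e/ → [+round]; 7 /i/ → [+round]; 8 /r/ transparent; 9 /t/ transparent; word edge.
From /u/ at 4 leftward: 3 /o/ is itself a trigger — this domain ends here.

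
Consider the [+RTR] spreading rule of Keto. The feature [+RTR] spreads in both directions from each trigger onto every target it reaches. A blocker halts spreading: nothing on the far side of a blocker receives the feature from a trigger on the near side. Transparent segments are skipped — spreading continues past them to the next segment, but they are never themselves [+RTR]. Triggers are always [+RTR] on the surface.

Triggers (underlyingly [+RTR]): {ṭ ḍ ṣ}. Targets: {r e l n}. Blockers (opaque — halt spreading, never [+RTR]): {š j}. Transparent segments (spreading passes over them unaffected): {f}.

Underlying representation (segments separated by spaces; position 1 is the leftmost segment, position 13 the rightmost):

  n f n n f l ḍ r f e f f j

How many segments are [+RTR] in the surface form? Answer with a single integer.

7

From /ḍ/ at 7 rightward: 8 /r/ → [+RTR]; 9 /f/ transparent; 10 /e/ → [+RTR]; 11 /f/ transparent; 12 /f/ transparent; 13 /j/ blocks.
From /ḍ/ at 7 leftward: 6 /l/ → [+RTR]; 5 /f/ transparent; 4 /n/ → [+RTR]; 3 /n/ → [+RTR]; 2 /f/ transparent; 1 /n/ → [+RTR]; word edge.
[+RTR] positions on the surface: 1 3 4 6 7 8 10.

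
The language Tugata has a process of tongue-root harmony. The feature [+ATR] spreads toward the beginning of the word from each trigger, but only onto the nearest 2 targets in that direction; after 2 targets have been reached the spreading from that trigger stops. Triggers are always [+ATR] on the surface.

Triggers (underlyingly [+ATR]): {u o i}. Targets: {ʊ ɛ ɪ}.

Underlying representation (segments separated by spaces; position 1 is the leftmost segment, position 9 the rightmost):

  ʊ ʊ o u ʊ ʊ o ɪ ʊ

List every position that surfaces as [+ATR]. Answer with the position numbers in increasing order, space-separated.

1 2 3 4 5 6 7

From /o/ at 3 leftward: 2 /ʊ/ → [+ATR]; 1 /ʊ/ → [+ATR]; bound reached.
From /u/ at 4 leftward: 3 /o/ is itself a trigger — this domain ends here.
From /o/ at 7 leftward: 6 /ʊ/ → [+ATR]; 5 /ʊ/ → [+ATR]; bound reached.
Targets with no active source: positions 8 9 stay [-ATR].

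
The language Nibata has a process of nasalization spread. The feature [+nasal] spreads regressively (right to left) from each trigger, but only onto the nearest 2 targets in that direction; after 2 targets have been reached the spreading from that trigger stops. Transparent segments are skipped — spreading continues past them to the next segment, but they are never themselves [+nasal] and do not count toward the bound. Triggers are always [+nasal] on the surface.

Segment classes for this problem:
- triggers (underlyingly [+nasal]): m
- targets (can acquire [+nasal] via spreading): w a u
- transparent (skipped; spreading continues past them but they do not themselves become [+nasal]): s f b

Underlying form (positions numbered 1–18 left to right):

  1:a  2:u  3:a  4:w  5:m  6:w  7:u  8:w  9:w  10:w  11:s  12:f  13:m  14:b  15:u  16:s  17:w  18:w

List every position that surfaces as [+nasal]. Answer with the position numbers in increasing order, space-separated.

From /m/ at 5 leftward: 4 /w/ → [+nasal]; 3 /a/ → [+nasal]; bound reached.
From /m/ at 13 leftward: 12 /f/ transparent; 11 /s/ transparent; 10 /w/ → [+nasal]; 9 /w/ → [+nasal]; bound reached.
Targets with no active source: positions 1 2 6 7 8 15 17 18 stay [-nasal].

3 4 5 9 10 13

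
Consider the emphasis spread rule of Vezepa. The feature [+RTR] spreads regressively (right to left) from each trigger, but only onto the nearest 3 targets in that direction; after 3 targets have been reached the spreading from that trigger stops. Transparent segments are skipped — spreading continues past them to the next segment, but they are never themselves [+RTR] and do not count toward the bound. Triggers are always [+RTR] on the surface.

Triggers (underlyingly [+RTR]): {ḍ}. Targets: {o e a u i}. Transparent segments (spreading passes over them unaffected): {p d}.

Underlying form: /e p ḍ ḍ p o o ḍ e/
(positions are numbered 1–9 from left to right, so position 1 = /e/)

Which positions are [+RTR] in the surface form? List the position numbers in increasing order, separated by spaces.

From /ḍ/ at 3 leftward: 2 /p/ transparent; 1 /e/ → [+RTR]; word edge.
From /ḍ/ at 4 leftward: 3 /ḍ/ is itself a trigger — this domain ends here.
From /ḍ/ at 8 leftward: 7 /o/ → [+RTR]; 6 /o/ → [+RTR]; 5 /p/ transparent; 4 /ḍ/ is itself a trigger — this domain ends here.
Target with no active source: position 9 stays [-emphatic].

1 3 4 6 7 8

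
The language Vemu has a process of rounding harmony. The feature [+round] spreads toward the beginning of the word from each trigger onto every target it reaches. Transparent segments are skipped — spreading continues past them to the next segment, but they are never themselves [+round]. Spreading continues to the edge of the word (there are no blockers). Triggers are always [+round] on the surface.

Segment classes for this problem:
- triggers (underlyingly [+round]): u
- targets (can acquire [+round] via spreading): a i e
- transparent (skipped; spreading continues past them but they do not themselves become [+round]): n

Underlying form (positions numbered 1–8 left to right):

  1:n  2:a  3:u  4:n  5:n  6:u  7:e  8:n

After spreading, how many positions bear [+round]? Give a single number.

From /u/ at 3 leftward: 2 /a/ → [+round]; 1 /n/ transparent; word edge.
From /u/ at 6 leftward: 5 /n/ transparent; 4 /n/ transparent; 3 /u/ is itself a trigger — this domain ends here.
Target with no active source: position 7 stays [-round].
[+round] positions on the surface: 2 3 6.

3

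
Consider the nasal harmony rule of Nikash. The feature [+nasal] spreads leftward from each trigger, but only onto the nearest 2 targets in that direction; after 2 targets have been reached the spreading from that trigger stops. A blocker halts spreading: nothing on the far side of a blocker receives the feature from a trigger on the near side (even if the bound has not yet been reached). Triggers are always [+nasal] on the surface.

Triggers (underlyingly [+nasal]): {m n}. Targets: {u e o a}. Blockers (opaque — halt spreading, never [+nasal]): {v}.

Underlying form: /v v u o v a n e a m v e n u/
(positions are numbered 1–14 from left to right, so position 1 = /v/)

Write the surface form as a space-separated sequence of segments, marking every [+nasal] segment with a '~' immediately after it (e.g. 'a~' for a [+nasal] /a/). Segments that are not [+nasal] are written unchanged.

From /n/ at 7 leftward: 6 /a/ → [+nasal]; 5 /v/ blocks.
From /m/ at 10 leftward: 9 /a/ → [+nasal]; 8 /e/ → [+nasal]; bound reached.
From /n/ at 13 leftward: 12 /e/ → [+nasal]; 11 /v/ blocks.
Targets with no active source: positions 3 4 14 stay [-nasal].
[+nasal] positions on the surface: 6 7 8 9 10 12 13.

v v u o v a~ n~ e~ a~ m~ v e~ n~ u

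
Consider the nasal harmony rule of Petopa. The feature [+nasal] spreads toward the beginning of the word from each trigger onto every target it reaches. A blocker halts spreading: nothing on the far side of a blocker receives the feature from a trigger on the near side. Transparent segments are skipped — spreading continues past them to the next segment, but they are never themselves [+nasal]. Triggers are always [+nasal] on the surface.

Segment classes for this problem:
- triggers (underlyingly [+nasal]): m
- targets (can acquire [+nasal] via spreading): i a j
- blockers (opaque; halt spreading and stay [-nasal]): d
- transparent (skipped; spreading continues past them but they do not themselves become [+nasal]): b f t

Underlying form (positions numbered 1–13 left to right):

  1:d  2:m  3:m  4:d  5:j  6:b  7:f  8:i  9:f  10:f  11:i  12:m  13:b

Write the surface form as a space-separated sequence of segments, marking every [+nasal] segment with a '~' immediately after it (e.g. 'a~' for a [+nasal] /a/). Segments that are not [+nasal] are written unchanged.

d m~ m~ d j~ b f i~ f f i~ m~ b

From /m/ at 2 leftward: 1 /d/ blocks.
From /m/ at 3 leftward: 2 /m/ is itself a trigger — this domain ends here.
From /m/ at 12 leftward: 11 /i/ → [+nasal]; 10 /f/ transparent; 9 /f/ transparent; 8 /i/ → [+nasal]; 7 /f/ transparent; 6 /b/ transparent; 5 /j/ → [+nasal]; 4 /d/ blocks.
[+nasal] positions on the surface: 2 3 5 8 11 12.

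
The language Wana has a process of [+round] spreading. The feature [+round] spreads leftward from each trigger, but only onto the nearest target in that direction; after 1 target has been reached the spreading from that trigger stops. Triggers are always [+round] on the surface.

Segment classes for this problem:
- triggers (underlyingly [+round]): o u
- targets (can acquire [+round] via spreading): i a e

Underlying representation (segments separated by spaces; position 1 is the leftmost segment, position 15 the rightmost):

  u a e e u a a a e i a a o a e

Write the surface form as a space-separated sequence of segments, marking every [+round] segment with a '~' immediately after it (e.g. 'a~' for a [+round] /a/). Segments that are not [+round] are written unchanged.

u~ a e e~ u~ a a a e i a a~ o~ a e

From /u/ at 1 leftward: word edge.
From /u/ at 5 leftward: 4 /e/ → [+round]; bound reached.
From /o/ at 13 leftward: 12 /a/ → [+round]; bound reached.
Targets with no active source: positions 2 3 6 7 8 9 10 11 14 15 stay [-round].
[+round] positions on the surface: 1 4 5 12 13.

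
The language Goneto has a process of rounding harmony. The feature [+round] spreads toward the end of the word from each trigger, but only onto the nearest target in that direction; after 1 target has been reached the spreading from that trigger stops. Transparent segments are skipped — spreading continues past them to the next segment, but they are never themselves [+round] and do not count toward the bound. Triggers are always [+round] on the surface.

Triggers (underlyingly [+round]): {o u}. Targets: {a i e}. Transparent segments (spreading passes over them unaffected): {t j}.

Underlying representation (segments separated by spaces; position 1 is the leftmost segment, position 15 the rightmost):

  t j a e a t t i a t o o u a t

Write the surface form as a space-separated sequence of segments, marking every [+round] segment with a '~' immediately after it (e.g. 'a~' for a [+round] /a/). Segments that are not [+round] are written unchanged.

From /o/ at 11 rightward: 12 /o/ is itself a trigger — this domain ends here.
From /o/ at 12 rightward: 13 /u/ is itself a trigger — this domain ends here.
From /u/ at 13 rightward: 14 /a/ → [+round]; bound reached.
Targets with no active source: positions 3 4 5 8 9 stay [-round].
[+round] positions on the surface: 11 12 13 14.

t j a e a t t i a t o~ o~ u~ a~ t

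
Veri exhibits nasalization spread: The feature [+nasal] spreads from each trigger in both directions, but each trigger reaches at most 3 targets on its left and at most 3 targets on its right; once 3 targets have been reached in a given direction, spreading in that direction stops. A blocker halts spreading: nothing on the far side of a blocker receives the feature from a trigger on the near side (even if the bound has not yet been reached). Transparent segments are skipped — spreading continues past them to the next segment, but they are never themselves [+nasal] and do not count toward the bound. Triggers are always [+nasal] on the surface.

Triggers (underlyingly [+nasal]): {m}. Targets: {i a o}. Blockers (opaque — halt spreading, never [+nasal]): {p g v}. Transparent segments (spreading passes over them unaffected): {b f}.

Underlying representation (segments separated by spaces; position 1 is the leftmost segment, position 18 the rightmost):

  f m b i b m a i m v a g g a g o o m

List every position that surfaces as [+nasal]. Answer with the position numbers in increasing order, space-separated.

2 4 6 7 8 9 16 17 18

From /m/ at 2 rightward: 3 /b/ transparent; 4 /i/ → [+nasal]; 5 /b/ transparent; 6 /m/ is itself a trigger — this domain ends here.
From /m/ at 2 leftward: 1 /f/ transparent; word edge.
From /m/ at 6 rightward: 7 /a/ → [+nasal]; 8 /i/ → [+nasal]; 9 /m/ is itself a trigger — this domain ends here.
From /m/ at 6 leftward: 5 /b/ transparent; 4 /i/ → [+nasal]; 3 /b/ transparent; 2 /m/ is itself a trigger — this domain ends here.
From /m/ at 9 rightward: 10 /v/ blocks.
From /m/ at 9 leftward: 8 /i/ → [+nasal]; 7 /a/ → [+nasal]; 6 /m/ is itself a trigger — this domain ends here.
From /m/ at 18 rightward: word edge.
From /m/ at 18 leftward: 17 /o/ → [+nasal]; 16 /o/ → [+nasal]; 15 /g/ blocks.
Targets with no active source: positions 11 14 stay [-nasal].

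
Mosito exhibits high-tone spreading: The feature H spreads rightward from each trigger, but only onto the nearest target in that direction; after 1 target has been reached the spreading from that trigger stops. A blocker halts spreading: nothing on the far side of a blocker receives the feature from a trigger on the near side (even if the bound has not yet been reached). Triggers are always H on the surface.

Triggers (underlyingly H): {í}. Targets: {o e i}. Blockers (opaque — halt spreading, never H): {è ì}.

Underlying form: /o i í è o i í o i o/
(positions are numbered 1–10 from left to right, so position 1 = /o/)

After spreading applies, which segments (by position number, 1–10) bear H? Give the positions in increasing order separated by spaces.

3 7 8

From /í/ at 3 rightward: 4 /è/ blocks.
From /í/ at 7 rightward: 8 /o/ → H; bound reached.
Targets with no active source: positions 1 2 5 6 9 10 stay [-high tone].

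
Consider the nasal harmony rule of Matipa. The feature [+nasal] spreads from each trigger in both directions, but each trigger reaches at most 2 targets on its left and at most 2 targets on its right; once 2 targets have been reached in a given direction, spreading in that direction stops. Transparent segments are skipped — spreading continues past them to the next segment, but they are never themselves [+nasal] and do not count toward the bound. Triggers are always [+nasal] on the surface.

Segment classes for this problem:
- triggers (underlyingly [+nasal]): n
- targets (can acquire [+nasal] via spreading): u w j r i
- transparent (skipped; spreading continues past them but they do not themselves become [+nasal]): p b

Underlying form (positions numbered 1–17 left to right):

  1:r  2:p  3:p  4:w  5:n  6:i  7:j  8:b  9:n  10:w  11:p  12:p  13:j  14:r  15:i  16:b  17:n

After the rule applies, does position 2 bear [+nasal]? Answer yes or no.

From /n/ at 5 rightward: 6 /i/ → [+nasal]; 7 /j/ → [+nasal]; bound reached.
From /n/ at 5 leftward: 4 /w/ → [+nasal]; 3 /p/ transparent; 2 /p/ transparent; 1 /r/ → [+nasal]; bound reached.
From /n/ at 9 rightward: 10 /w/ → [+nasal]; 11 /p/ transparent; 12 /p/ transparent; 13 /j/ → [+nasal]; bound reached.
From /n/ at 9 leftward: 8 /b/ transparent; 7 /j/ → [+nasal]; 6 /i/ → [+nasal]; bound reached.
From /n/ at 17 rightward: word edge.
From /n/ at 17 leftward: 16 /b/ transparent; 15 /i/ → [+nasal]; 14 /r/ → [+nasal]; bound reached.
[+nasal] positions on the surface: 1 4 5 6 7 9 10 13 14 15 17.

no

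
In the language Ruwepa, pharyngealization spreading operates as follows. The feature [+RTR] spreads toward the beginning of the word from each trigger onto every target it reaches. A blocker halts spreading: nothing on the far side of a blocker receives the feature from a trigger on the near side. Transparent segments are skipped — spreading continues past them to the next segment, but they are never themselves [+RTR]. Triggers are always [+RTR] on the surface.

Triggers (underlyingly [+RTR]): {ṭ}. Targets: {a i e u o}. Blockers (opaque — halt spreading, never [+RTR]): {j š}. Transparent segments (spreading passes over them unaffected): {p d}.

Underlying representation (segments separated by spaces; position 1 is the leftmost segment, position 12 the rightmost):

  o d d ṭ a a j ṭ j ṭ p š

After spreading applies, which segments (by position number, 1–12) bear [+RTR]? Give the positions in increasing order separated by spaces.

From /ṭ/ at 4 leftward: 3 /d/ transparent; 2 /d/ transparent; 1 /o/ → [+RTR]; word edge.
From /ṭ/ at 8 leftward: 7 /j/ blocks.
From /ṭ/ at 10 leftward: 9 /j/ blocks.
Targets with no active source: positions 5 6 stay [-emphatic].

1 4 8 10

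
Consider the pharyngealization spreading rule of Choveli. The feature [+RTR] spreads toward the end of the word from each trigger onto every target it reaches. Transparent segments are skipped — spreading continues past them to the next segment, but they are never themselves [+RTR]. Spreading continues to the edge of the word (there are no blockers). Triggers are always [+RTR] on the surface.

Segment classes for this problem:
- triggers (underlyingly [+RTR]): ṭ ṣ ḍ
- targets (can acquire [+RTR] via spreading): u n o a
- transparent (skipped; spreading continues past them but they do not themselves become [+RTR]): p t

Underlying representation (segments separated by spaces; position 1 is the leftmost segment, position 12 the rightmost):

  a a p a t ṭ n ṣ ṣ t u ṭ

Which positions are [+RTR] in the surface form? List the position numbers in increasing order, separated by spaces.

6 7 8 9 11 12

From /ṭ/ at 6 rightward: 7 /n/ → [+RTR]; 8 /ṣ/ is itself a trigger — this domain ends here.
From /ṣ/ at 8 rightward: 9 /ṣ/ is itself a trigger — this domain ends here.
From /ṣ/ at 9 rightward: 10 /t/ transparent; 11 /u/ → [+RTR]; 12 /ṭ/ is itself a trigger — this domain ends here.
From /ṭ/ at 12 rightward: word edge.
Targets with no active source: positions 1 2 4 stay [-emphatic].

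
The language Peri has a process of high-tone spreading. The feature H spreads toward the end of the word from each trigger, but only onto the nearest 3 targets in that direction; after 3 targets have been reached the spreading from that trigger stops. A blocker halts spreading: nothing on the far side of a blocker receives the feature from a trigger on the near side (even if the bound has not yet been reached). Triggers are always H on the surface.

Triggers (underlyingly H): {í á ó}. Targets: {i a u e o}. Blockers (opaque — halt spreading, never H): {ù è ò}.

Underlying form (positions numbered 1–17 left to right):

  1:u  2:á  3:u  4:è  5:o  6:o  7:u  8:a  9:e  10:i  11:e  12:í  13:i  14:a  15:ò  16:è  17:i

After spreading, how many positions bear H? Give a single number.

5

From /á/ at 2 rightward: 3 /u/ → H; 4 /è/ blocks.
From /í/ at 12 rightward: 13 /i/ → H; 14 /a/ → H; 15 /ò/ blocks.
Targets with no active source: positions 1 5 6 7 8 9 10 11 17 stay [-high tone].
H positions on the surface: 2 3 12 13 14.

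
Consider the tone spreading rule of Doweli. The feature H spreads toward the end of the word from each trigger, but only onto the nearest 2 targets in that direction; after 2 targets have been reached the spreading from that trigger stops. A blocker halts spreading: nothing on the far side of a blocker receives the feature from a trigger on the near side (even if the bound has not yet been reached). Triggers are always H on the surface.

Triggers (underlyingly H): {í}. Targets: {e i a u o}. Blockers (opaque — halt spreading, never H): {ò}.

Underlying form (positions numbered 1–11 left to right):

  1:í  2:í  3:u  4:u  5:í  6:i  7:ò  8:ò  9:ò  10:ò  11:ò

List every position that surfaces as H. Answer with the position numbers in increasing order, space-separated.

1 2 3 4 5 6

From /í/ at 1 rightward: 2 /í/ is itself a trigger — this domain ends here.
From /í/ at 2 rightward: 3 /u/ → H; 4 /u/ → H; bound reached.
From /í/ at 5 rightward: 6 /i/ → H; 7 /ò/ blocks.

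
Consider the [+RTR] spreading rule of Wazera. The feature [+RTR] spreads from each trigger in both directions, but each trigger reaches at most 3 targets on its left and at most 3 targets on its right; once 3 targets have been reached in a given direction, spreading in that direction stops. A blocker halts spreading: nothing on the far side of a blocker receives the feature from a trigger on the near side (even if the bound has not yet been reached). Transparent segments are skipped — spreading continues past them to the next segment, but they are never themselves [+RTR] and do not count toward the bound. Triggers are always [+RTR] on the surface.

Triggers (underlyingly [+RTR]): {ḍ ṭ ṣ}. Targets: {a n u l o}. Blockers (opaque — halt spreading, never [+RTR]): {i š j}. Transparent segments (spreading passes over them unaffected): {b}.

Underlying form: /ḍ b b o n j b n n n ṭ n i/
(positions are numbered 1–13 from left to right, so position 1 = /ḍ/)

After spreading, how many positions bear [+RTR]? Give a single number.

From /ḍ/ at 1 rightward: 2 /b/ transparent; 3 /b/ transparent; 4 /o/ → [+RTR]; 5 /n/ → [+RTR]; 6 /j/ blocks.
From /ḍ/ at 1 leftward: word edge.
From /ṭ/ at 11 rightward: 12 /n/ → [+RTR]; 13 /i/ blocks.
From /ṭ/ at 11 leftward: 10 /n/ → [+RTR]; 9 /n/ → [+RTR]; 8 /n/ → [+RTR]; bound reached.
[+RTR] positions on the surface: 1 4 5 8 9 10 11 12.

8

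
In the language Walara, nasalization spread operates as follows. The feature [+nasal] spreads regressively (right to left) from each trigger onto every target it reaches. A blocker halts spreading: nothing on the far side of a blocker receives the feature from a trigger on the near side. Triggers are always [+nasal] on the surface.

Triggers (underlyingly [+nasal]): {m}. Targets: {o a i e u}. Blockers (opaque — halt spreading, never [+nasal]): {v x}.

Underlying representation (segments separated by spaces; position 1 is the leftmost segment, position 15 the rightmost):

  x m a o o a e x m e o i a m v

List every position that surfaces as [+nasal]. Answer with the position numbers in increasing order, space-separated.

From /m/ at 2 leftward: 1 /x/ blocks.
From /m/ at 9 leftward: 8 /x/ blocks.
From /m/ at 14 leftward: 13 /a/ → [+nasal]; 12 /i/ → [+nasal]; 11 /o/ → [+nasal]; 10 /e/ → [+nasal]; 9 /m/ is itself a trigger — this domain ends here.
Targets with no active source: positions 3 4 5 6 7 stay [-nasal].

2 9 10 11 12 13 14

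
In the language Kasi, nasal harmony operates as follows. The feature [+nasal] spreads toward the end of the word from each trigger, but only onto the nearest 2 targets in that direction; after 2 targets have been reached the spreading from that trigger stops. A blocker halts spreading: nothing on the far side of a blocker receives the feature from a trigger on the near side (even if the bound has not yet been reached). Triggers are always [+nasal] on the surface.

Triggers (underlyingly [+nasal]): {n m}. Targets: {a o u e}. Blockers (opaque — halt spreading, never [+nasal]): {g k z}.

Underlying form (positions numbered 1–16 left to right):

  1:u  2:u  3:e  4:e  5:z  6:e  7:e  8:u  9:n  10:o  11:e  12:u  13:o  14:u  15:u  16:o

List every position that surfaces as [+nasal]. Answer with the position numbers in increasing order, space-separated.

From /n/ at 9 rightward: 10 /o/ → [+nasal]; 11 /e/ → [+nasal]; bound reached.
Targets with no active source: positions 1 2 3 4 6 7 8 12 13 14 15 16 stay [-nasal].

9 10 11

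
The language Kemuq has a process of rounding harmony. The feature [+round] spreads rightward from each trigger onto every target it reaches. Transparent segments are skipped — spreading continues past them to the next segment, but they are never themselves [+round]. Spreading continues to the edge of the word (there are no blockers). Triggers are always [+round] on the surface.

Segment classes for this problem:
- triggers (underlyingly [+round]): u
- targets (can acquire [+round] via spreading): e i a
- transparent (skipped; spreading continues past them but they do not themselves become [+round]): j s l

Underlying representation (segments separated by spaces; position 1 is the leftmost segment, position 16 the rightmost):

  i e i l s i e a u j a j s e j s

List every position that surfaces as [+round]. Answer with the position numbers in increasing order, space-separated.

From /u/ at 9 rightward: 10 /j/ transparent; 11 /a/ → [+round]; 12 /j/ transparent; 13 /s/ transparent; 14 /e/ → [+round]; 15 /j/ transparent; 16 /s/ transparent; word edge.
Targets with no active source: positions 1 2 3 6 7 8 stay [-round].

9 11 14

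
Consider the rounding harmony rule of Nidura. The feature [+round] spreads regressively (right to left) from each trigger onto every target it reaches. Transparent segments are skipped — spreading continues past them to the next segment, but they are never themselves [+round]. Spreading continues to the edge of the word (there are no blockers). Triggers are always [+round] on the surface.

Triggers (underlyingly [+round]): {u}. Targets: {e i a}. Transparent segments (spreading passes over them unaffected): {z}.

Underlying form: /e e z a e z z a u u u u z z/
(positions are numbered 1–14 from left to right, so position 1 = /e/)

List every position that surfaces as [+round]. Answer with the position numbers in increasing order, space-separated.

1 2 4 5 8 9 10 11 12

From /u/ at 9 leftward: 8 /a/ → [+round]; 7 /z/ transparent; 6 /z/ transparent; 5 /e/ → [+round]; 4 /a/ → [+round]; 3 /z/ transparent; 2 /e/ → [+round]; 1 /e/ → [+round]; word edge.
From /u/ at 10 leftward: 9 /u/ is itself a trigger — this domain ends here.
From /u/ at 11 leftward: 10 /u/ is itself a trigger — this domain ends here.
From /u/ at 12 leftward: 11 /u/ is itself a trigger — this domain ends here.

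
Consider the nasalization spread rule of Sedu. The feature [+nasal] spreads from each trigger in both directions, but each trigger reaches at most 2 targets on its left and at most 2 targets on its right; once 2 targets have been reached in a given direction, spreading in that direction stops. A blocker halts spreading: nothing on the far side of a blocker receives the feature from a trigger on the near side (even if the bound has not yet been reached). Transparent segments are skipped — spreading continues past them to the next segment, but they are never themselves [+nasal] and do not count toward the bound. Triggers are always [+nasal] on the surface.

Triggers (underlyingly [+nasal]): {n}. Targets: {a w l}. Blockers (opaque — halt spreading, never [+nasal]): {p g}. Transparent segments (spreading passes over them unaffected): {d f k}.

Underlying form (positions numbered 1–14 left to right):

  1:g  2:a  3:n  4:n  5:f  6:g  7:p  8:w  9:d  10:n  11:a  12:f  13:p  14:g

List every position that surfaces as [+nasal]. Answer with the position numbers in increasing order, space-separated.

From /n/ at 3 rightward: 4 /n/ is itself a trigger — this domain ends here.
From /n/ at 3 leftward: 2 /a/ → [+nasal]; 1 /g/ blocks.
From /n/ at 4 rightward: 5 /f/ transparent; 6 /g/ blocks.
From /n/ at 4 leftward: 3 /n/ is itself a trigger — this domain ends here.
From /n/ at 10 rightward: 11 /a/ → [+nasal]; 12 /f/ transparent; 13 /p/ blocks.
From /n/ at 10 leftward: 9 /d/ transparent; 8 /w/ → [+nasal]; 7 /p/ blocks.

2 3 4 8 10 11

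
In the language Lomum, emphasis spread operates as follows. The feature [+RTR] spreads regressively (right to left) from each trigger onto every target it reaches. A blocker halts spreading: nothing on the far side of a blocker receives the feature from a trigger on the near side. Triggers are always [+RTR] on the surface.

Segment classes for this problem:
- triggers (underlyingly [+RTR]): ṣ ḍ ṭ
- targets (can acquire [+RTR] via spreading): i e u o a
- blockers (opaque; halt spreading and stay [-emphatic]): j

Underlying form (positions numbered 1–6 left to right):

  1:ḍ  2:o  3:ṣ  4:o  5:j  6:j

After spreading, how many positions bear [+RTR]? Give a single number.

3

From /ḍ/ at 1 leftward: word edge.
From /ṣ/ at 3 leftward: 2 /o/ → [+RTR]; 1 /ḍ/ is itself a trigger — this domain ends here.
Target with no active source: position 4 stays [-emphatic].
[+RTR] positions on the surface: 1 2 3.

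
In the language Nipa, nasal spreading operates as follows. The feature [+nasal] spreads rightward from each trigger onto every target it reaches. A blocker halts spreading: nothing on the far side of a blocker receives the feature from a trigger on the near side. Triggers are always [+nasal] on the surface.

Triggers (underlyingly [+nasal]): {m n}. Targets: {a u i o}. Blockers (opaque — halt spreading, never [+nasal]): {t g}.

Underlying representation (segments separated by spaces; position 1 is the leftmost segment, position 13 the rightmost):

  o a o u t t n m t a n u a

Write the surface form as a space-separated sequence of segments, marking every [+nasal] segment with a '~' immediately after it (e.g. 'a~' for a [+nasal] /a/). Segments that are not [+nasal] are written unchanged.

From /n/ at 7 rightward: 8 /m/ is itself a trigger — this domain ends here.
From /m/ at 8 rightward: 9 /t/ blocks.
From /n/ at 11 rightward: 12 /u/ → [+nasal]; 13 /a/ → [+nasal]; word edge.
Targets with no active source: positions 1 2 3 4 10 stay [-nasal].
[+nasal] positions on the surface: 7 8 11 12 13.

o a o u t t n~ m~ t a n~ u~ a~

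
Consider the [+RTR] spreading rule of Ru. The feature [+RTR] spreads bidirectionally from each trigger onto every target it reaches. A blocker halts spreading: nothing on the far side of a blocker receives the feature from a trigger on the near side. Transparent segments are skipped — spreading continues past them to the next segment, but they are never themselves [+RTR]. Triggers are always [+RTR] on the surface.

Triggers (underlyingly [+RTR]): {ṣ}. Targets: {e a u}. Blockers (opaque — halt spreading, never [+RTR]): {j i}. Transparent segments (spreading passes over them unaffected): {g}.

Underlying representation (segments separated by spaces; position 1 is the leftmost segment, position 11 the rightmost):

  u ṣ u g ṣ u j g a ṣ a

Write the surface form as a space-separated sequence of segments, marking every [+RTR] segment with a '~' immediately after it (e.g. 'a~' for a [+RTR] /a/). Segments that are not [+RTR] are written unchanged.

From /ṣ/ at 2 rightward: 3 /u/ → [+RTR]; 4 /g/ transparent; 5 /ṣ/ is itself a trigger — this domain ends here.
From /ṣ/ at 2 leftward: 1 /u/ → [+RTR]; word edge.
From /ṣ/ at 5 rightward: 6 /u/ → [+RTR]; 7 /j/ blocks.
From /ṣ/ at 5 leftward: 4 /g/ transparent; 3 /u/ → [+RTR]; 2 /ṣ/ is itself a trigger — this domain ends here.
From /ṣ/ at 10 rightward: 11 /a/ → [+RTR]; word edge.
From /ṣ/ at 10 leftward: 9 /a/ → [+RTR]; 8 /g/ transparent; 7 /j/ blocks.
[+RTR] positions on the surface: 1 2 3 5 6 9 10 11.

u~ ṣ~ u~ g ṣ~ u~ j g a~ ṣ~ a~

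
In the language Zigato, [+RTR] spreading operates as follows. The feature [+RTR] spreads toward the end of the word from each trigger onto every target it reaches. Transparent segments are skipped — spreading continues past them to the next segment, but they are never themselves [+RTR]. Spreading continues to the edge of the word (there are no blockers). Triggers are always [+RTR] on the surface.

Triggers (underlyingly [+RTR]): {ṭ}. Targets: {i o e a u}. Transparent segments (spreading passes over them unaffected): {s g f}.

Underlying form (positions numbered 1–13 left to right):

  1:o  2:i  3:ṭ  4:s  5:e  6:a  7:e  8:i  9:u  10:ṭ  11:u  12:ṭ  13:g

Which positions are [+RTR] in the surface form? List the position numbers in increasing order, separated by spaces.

From /ṭ/ at 3 rightward: 4 /s/ transparent; 5 /e/ → [+RTR]; 6 /a/ → [+RTR]; 7 /e/ → [+RTR]; 8 /i/ → [+RTR]; 9 /u/ → [+RTR]; 10 /ṭ/ is itself a trigger — this domain ends here.
From /ṭ/ at 10 rightward: 11 /u/ → [+RTR]; 12 /ṭ/ is itself a trigger — this domain ends here.
From /ṭ/ at 12 rightward: 13 /g/ transparent; word edge.
Targets with no active source: positions 1 2 stay [-emphatic].

3 5 6 7 8 9 10 11 12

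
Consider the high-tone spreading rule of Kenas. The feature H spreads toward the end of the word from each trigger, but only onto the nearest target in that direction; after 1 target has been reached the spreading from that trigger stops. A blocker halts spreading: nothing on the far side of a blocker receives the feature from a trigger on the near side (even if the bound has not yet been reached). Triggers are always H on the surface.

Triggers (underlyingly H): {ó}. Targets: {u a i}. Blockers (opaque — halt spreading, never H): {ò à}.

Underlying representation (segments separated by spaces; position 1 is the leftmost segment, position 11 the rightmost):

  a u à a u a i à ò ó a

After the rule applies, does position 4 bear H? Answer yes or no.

From /ó/ at 10 rightward: 11 /a/ → H; bound reached.
Targets with no active source: positions 1 2 4 5 6 7 stay [-high tone].
H positions on the surface: 10 11.

no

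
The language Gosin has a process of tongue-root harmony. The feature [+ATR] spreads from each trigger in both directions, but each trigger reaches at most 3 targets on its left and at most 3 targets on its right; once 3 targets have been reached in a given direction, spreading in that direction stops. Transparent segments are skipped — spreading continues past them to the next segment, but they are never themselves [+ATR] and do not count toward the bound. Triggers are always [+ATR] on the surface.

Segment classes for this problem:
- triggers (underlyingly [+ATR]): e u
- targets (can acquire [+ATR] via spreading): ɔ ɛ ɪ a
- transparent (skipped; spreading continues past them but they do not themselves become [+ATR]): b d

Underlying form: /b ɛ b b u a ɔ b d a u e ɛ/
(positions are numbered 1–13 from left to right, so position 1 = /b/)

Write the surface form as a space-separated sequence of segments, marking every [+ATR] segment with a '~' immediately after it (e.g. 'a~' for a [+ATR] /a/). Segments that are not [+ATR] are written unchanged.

From /u/ at 5 rightward: 6 /a/ → [+ATR]; 7 /ɔ/ → [+ATR]; 8 /b/ transparent; 9 /d/ transparent; 10 /a/ → [+ATR]; bound reached.
From /u/ at 5 leftward: 4 /b/ transparent; 3 /b/ transparent; 2 /ɛ/ → [+ATR]; 1 /b/ transparent; word edge.
From /u/ at 11 rightward: 12 /e/ is itself a trigger — this domain ends here.
From /u/ at 11 leftward: 10 /a/ → [+ATR]; 9 /d/ transparent; 8 /b/ transparent; 7 /ɔ/ → [+ATR]; 6 /a/ → [+ATR]; bound reached.
From /e/ at 12 rightward: 13 /ɛ/ → [+ATR]; word edge.
From /e/ at 12 leftward: 11 /u/ is itself a trigger — this domain ends here.
[+ATR] positions on the surface: 2 5 6 7 10 11 12 13.

b ɛ~ b b u~ a~ ɔ~ b d a~ u~ e~ ɛ~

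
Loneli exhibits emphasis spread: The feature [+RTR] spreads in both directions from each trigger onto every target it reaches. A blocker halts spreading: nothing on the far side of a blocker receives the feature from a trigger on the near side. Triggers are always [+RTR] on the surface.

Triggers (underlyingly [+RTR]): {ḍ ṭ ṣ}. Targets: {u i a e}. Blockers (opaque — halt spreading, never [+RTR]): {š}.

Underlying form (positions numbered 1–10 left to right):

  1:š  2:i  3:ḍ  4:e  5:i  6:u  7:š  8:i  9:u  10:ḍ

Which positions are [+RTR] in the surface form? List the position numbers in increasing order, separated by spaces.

From /ḍ/ at 3 rightward: 4 /e/ → [+RTR]; 5 /i/ → [+RTR]; 6 /u/ → [+RTR]; 7 /š/ blocks.
From /ḍ/ at 3 leftward: 2 /i/ → [+RTR]; 1 /š/ blocks.
From /ḍ/ at 10 rightward: word edge.
From /ḍ/ at 10 leftward: 9 /u/ → [+RTR]; 8 /i/ → [+RTR]; 7 /š/ blocks.

2 3 4 5 6 8 9 10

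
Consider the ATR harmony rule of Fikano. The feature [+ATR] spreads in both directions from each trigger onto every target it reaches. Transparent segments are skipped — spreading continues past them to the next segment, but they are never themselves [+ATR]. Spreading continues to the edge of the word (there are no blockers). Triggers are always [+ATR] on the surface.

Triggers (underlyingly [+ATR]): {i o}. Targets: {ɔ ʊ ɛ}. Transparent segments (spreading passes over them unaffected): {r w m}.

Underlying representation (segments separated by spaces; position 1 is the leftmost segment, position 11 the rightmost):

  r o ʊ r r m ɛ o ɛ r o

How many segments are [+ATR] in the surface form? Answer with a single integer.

6

From /o/ at 2 rightward: 3 /ʊ/ → [+ATR]; 4 /r/ transparent; 5 /r/ transparent; 6 /m/ transparent; 7 /ɛ/ → [+ATR]; 8 /o/ is itself a trigger — this domain ends here.
From /o/ at 2 leftward: 1 /r/ transparent; word edge.
From /o/ at 8 rightward: 9 /ɛ/ → [+ATR]; 10 /r/ transparent; 11 /o/ is itself a trigger — this domain ends here.
From /o/ at 8 leftward: 7 /ɛ/ → [+ATR]; 6 /m/ transparent; 5 /r/ transparent; 4 /r/ transparent; 3 /ʊ/ → [+ATR]; 2 /o/ is itself a trigger — this domain ends here.
From /o/ at 11 rightward: word edge.
From /o/ at 11 leftward: 10 /r/ transparent; 9 /ɛ/ → [+ATR]; 8 /o/ is itself a trigger — this domain ends here.
[+ATR] positions on the surface: 2 3 7 8 9 11.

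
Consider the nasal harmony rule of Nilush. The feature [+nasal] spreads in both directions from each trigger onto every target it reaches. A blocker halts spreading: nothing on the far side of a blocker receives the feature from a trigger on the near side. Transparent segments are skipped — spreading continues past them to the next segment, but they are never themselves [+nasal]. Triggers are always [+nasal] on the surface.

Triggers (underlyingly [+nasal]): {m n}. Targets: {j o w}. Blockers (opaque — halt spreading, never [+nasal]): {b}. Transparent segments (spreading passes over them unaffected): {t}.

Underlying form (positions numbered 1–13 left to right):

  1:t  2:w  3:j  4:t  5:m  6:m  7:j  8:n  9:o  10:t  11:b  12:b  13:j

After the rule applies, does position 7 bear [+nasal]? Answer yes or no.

yes

From /m/ at 5 rightward: 6 /m/ is itself a trigger — this domain ends here.
From /m/ at 5 leftward: 4 /t/ transparent; 3 /j/ → [+nasal]; 2 /w/ → [+nasal]; 1 /t/ transparent; word edge.
From /m/ at 6 rightward: 7 /j/ → [+nasal]; 8 /n/ is itself a trigger — this domain ends here.
From /m/ at 6 leftward: 5 /m/ is itself a trigger — this domain ends here.
From /n/ at 8 rightward: 9 /o/ → [+nasal]; 10 /t/ transparent; 11 /b/ blocks.
From /n/ at 8 leftward: 7 /j/ → [+nasal]; 6 /m/ is itself a trigger — this domain ends here.
Target with no active source: position 13 stays [-nasal].
[+nasal] positions on the surface: 2 3 5 6 7 8 9.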